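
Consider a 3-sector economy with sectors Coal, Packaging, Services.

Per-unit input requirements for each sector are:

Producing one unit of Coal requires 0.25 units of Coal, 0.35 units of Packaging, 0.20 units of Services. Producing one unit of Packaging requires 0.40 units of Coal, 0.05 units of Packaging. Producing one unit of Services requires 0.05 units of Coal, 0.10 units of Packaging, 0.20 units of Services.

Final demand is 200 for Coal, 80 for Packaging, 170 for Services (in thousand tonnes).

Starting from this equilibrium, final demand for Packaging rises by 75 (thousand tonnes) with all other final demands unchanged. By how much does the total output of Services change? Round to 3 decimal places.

Δx_3 = 13.621

I − A =
  [   0.75    -0.40    -0.05]
  [  -0.35     0.95    -0.10]
  [  -0.20     0.00     0.80]
Cofactors of I−A, C_ij = (−1)^(i+j)·(minor ij) (rows/columns in the sector order above):
  C_11 = (0.95)(0.80) − (-0.10)(0.00) = 0.7600
  C_12 = −[(-0.35)(0.80) − (-0.10)(-0.20)] = 0.3000
  C_13 = (-0.35)(0.00) − (0.95)(-0.20) = 0.1900
  C_21 = −[(-0.40)(0.80) − (-0.05)(0.00)] = 0.3200
  C_22 = (0.75)(0.80) − (-0.05)(-0.20) = 0.5900
  C_23 = −[(0.75)(0.00) − (-0.40)(-0.20)] = 0.0800
  C_31 = (-0.40)(-0.10) − (-0.05)(0.95) = 0.0875
  C_32 = −[(0.75)(-0.10) − (-0.05)(-0.35)] = 0.0925
  C_33 = (0.75)(0.95) − (-0.40)(-0.35) = 0.5725
det(I−A) = Σ_j (I−A)_1j·C_1j = (0.75)(0.7600) + (-0.40)(0.3000) + (-0.05)(0.1900) = 0.4405
adj(I−A) = Cᵀ =
  [ 0.7600   0.3200   0.0875]
  [ 0.3000   0.5900   0.0925]
  [ 0.1900   0.0800   0.5725]
(I − A)⁻¹ = adj(I−A) / det(I−A) ≈
  [   1.7253     0.7264     0.1986]
  [   0.6810     1.3394     0.2100]
  [   0.4313     0.1816     1.2997]
Δx = (I − A)⁻¹ Δd with Δd having +75 in the Packaging component and 0 elsewhere.
So Δx_3 = L_32 · (+75), where L_32 = adj(I−A)_32 / det(I−A) = 0.0800 / 0.4405.
Δx_3 = 0.0800 × (+75) / 0.4405 = 6.00 / 0.4405 ≈ 13.621.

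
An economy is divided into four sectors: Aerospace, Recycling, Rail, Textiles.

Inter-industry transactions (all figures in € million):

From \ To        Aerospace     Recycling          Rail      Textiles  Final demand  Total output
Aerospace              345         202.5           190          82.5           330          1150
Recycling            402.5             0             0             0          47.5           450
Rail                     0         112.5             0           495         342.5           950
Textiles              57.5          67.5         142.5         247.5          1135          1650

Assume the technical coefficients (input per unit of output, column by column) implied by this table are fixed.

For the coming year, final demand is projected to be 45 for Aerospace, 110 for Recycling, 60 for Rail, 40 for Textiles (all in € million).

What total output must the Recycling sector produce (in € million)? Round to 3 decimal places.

Technical coefficients a_ij = z_ij / X_j:
  a_11 = 345/1150 = 0.30, a_21 = 402.5/1150 = 0.35, a_31 = 0/1150 = 0.00, a_41 = 57.5/1150 = 0.05
  a_12 = 202.5/450 = 0.45, a_22 = 0/450 = 0.00, a_32 = 112.5/450 = 0.25, a_42 = 67.5/450 = 0.15
  a_13 = 190/950 = 0.20, a_23 = 0/950 = 0.00, a_33 = 0/950 = 0.00, a_43 = 142.5/950 = 0.15
  a_14 = 82.5/1650 = 0.05, a_24 = 0/1650 = 0.00, a_34 = 495/1650 = 0.30, a_44 = 247.5/1650 = 0.15
I − A =
  [   0.70    -0.45    -0.20    -0.05]
  [  -0.35     1.00     0.00     0.00]
  [   0.00    -0.25     1.00    -0.30]
  [  -0.05    -0.15    -0.15     0.85]
Compute the cofactors C_ij = (−1)^(i+j)·(3×3 minor ij) of I−A; the adjugate is their transpose:
adj(I−A) = Cᵀ =
  [ 0.805000   0.423125   0.177500   0.110000]
  [ 0.281750   0.558000   0.062125   0.038500]
  [ 0.105125   0.186375   0.456000   0.167125]
  [ 0.115625   0.156250   0.101875   0.525000]
det(I−A) = Σ_j (I−A)_1j·C_1j = (0.70)(0.805000) + (-0.45)(0.281750) + (-0.20)(0.105125) + (-0.05)(0.115625) = 0.40990625
(I − A)⁻¹ = adj(I−A) / det(I−A) ≈
  [   1.9639     1.0322     0.4330     0.2684]
  [   0.6874     1.3613     0.1516     0.0939]
  [   0.2565     0.4547     1.1124     0.4077]
  [   0.2821     0.3812     0.2485     1.2808]
x = (I − A)⁻¹ d = adj(I−A)·d / det(I−A), with det(I−A) = 0.40990625:
  x_1 = (0.805000·45 + 0.423125·110 + 0.177500·60 + 0.110000·40) / 0.40990625 = 97.81875 / 0.40990625 ≈ 238.637
  x_2 = (0.281750·45 + 0.558000·110 + 0.062125·60 + 0.038500·40) / 0.40990625 = 79.32625 / 0.40990625 ≈ 193.523
  x_3 = (0.105125·45 + 0.186375·110 + 0.456000·60 + 0.167125·40) / 0.40990625 = 59.276875 / 0.40990625 ≈ 144.611
  x_4 = (0.115625·45 + 0.156250·110 + 0.101875·60 + 0.525000·40) / 0.40990625 = 49.503125 / 0.40990625 ≈ 120.767

x_2 = 193.523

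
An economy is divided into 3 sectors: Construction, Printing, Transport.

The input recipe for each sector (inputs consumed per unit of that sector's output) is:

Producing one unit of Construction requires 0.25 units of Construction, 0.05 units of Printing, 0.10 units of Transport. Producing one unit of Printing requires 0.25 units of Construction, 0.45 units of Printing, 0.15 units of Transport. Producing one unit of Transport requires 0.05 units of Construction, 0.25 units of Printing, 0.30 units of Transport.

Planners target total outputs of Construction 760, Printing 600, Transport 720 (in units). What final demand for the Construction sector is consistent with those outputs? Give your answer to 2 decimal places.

d_C = 384.00

I − A =
  [   0.75    -0.25    -0.05]
  [  -0.05     0.55    -0.25]
  [  -0.10    -0.15     0.70]
d = (I − A) x:
  d_C = (+0.75)·760 + (-0.25)·600 + (-0.05)·720 = 384.00
  d_P = (-0.05)·760 + (+0.55)·600 + (-0.25)·720 = 112.00
  d_T = (-0.10)·760 + (-0.15)·600 + (+0.70)·720 = 338.00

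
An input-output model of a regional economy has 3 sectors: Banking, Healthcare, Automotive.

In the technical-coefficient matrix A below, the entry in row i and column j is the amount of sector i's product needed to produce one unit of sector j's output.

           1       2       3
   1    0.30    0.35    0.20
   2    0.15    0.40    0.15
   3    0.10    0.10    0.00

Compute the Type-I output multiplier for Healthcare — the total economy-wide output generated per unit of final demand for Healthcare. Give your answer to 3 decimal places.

m_2 = 3.430

I − A =
  [   0.70    -0.35    -0.20]
  [  -0.15     0.60    -0.15]
  [  -0.10    -0.10     1.00]
Cofactors of I−A, C_ij = (−1)^(i+j)·(minor ij) (rows/columns in the sector order above):
  C_11 = (0.60)(1.00) − (-0.15)(-0.10) = 0.5850
  C_12 = −[(-0.15)(1.00) − (-0.15)(-0.10)] = 0.1650
  C_13 = (-0.15)(-0.10) − (0.60)(-0.10) = 0.0750
  C_21 = −[(-0.35)(1.00) − (-0.20)(-0.10)] = 0.3700
  C_22 = (0.70)(1.00) − (-0.20)(-0.10) = 0.6800
  C_23 = −[(0.70)(-0.10) − (-0.35)(-0.10)] = 0.1050
  C_31 = (-0.35)(-0.15) − (-0.20)(0.60) = 0.1725
  C_32 = −[(0.70)(-0.15) − (-0.20)(-0.15)] = 0.1350
  C_33 = (0.70)(0.60) − (-0.35)(-0.15) = 0.3675
det(I−A) = Σ_j (I−A)_1j·C_1j = (0.70)(0.5850) + (-0.35)(0.1650) + (-0.20)(0.0750) = 0.33675
adj(I−A) = Cᵀ =
  [ 0.5850   0.3700   0.1725]
  [ 0.1650   0.6800   0.1350]
  [ 0.0750   0.1050   0.3675]
(I − A)⁻¹ = adj(I−A) / det(I−A) ≈
  [   1.7372     1.0987     0.5122]
  [   0.4900     2.0193     0.4009]
  [   0.2227     0.3118     1.0913]
The output multiplier for sector j is the column-j sum of the Leontief inverse (I − A)⁻¹ = adj(I−A) / det(I−A).
Column 2 of adj(I−A): (0.3700, 0.6800, 0.1050); det(I−A) = 0.33675.
m_2 = (0.3700 + 0.6800 + 0.1050) / 0.33675 = 1.155 / 0.33675 ≈ 3.430.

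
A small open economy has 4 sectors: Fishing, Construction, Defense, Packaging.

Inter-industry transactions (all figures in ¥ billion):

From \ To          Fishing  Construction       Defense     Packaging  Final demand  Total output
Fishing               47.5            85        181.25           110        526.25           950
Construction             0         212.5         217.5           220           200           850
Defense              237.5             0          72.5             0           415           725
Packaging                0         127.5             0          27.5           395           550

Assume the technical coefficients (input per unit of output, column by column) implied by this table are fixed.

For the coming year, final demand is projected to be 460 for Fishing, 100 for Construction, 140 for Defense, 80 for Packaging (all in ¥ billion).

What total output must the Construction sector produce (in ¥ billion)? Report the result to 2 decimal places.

Technical coefficients a_ij = z_ij / X_j:
  a_FF = 47.5/950 = 0.05, a_CF = 0/950 = 0.00, a_DF = 237.5/950 = 0.25, a_PF = 0/950 = 0.00
  a_FC = 85/850 = 0.10, a_CC = 212.5/850 = 0.25, a_DC = 0/850 = 0.00, a_PC = 127.5/850 = 0.15
  a_FD = 181.25/725 = 0.25, a_CD = 217.5/725 = 0.30, a_DD = 72.5/725 = 0.10, a_PD = 0/725 = 0.00
  a_FP = 110/550 = 0.20, a_CP = 220/550 = 0.40, a_DP = 0/550 = 0.00, a_PP = 27.5/550 = 0.05
I − A =
  [   0.95    -0.10    -0.25    -0.20]
  [   0.00     0.75    -0.30    -0.40]
  [  -0.25     0.00     0.90     0.00]
  [   0.00    -0.15     0.00     0.95]
Compute the cofactors C_ij = (−1)^(i+j)·(3×3 minor ij) of I−A; the adjugate is their transpose:
adj(I−A) = Cᵀ =
  [ 0.587250   0.112500   0.200625   0.171000]
  [ 0.071250   0.752875   0.270750   0.332000]
  [ 0.163125   0.031250   0.619875   0.047500]
  [ 0.011250   0.118875   0.042750   0.586875]
det(I−A) = Σ_j (I−A)_1j·C_1j = (0.95)(0.587250) + (-0.10)(0.071250) + (-0.25)(0.163125) + (-0.20)(0.011250) = 0.50773125
(I − A)⁻¹ = adj(I−A) / det(I−A) ≈
  [   1.1566     0.2216     0.3951     0.3368]
  [   0.1403     1.4828     0.5333     0.6539]
  [   0.3213     0.0615     1.2209     0.0936]
  [   0.0222     0.2341     0.0842     1.1559]
x = (I − A)⁻¹ d = adj(I−A)·d / det(I−A), with det(I−A) = 0.50773125:
  x_F = (0.587250·460 + 0.112500·100 + 0.200625·140 + 0.171000·80) / 0.50773125 = 323.1525 / 0.50773125 ≈ 636.46
  x_C = (0.071250·460 + 0.752875·100 + 0.270750·140 + 0.332000·80) / 0.50773125 = 172.5275 / 0.50773125 ≈ 339.80
  x_D = (0.163125·460 + 0.031250·100 + 0.619875·140 + 0.047500·80) / 0.50773125 = 168.745 / 0.50773125 ≈ 332.35
  x_P = (0.011250·460 + 0.118875·100 + 0.042750·140 + 0.586875·80) / 0.50773125 = 69.9975 / 0.50773125 ≈ 137.86

x_C = 339.80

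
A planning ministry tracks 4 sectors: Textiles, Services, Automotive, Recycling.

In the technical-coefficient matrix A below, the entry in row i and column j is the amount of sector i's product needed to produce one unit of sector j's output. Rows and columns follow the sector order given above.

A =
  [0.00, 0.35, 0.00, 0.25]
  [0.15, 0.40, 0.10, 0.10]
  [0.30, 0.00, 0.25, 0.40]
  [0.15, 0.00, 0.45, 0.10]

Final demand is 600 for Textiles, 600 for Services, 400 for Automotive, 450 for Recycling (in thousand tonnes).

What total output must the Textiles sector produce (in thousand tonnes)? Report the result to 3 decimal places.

I − A =
  [   1.00    -0.35     0.00    -0.25]
  [  -0.15     0.60    -0.10    -0.10]
  [  -0.30     0.00     0.75    -0.40]
  [  -0.15     0.00    -0.45     0.90]
Compute the cofactors C_ij = (−1)^(i+j)·(3×3 minor ij) of I−A; the adjugate is their transpose:
adj(I−A) = Cᵀ =
  [ 0.297000   0.173250   0.114750   0.152750]
  [ 0.132000   0.433125   0.148125   0.150625]
  [ 0.198000   0.115500   0.465000   0.274500]
  [ 0.148500   0.086625   0.251625   0.400125]
det(I−A) = Σ_j (I−A)_1j·C_1j = (1.00)(0.297000) + (-0.35)(0.132000) + (0.00)(0.198000) + (-0.25)(0.148500) = 0.213675
(I − A)⁻¹ = adj(I−A) / det(I−A) ≈
  [   1.3900     0.8108     0.5370     0.7149]
  [   0.6178     2.0270     0.6932     0.7049]
  [   0.9266     0.5405     2.1762     1.2847]
  [   0.6950     0.4054     1.1776     1.8726]
x = (I − A)⁻¹ d = adj(I−A)·d / det(I−A), with det(I−A) = 0.213675:
  x_T = (0.297000·600 + 0.173250·600 + 0.114750·400 + 0.152750·450) / 0.213675 = 396.7875 / 0.213675 ≈ 1856.967
  x_S = (0.132000·600 + 0.433125·600 + 0.148125·400 + 0.150625·450) / 0.213675 = 466.10625 / 0.213675 ≈ 2181.379
  x_A = (0.198000·600 + 0.115500·600 + 0.465000·400 + 0.274500·450) / 0.213675 = 497.625 / 0.213675 ≈ 2328.887
  x_R = (0.148500·600 + 0.086625·600 + 0.251625·400 + 0.400125·450) / 0.213675 = 421.78125 / 0.213675 ≈ 1973.938

x_T = 1856.967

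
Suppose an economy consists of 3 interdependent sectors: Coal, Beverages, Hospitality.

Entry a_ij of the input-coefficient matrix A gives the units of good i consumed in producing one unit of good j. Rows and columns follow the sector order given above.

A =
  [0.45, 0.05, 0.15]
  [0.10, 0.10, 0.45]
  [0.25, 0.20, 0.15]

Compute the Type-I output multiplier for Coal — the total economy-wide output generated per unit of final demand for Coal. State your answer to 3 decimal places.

m_C = 3.442

I − A =
  [   0.55    -0.05    -0.15]
  [  -0.10     0.90    -0.45]
  [  -0.25    -0.20     0.85]
Cofactors of I−A, C_ij = (−1)^(i+j)·(minor ij) (rows/columns in the sector order above):
  C_11 = (0.90)(0.85) − (-0.45)(-0.20) = 0.6750
  C_12 = −[(-0.10)(0.85) − (-0.45)(-0.25)] = 0.1975
  C_13 = (-0.10)(-0.20) − (0.90)(-0.25) = 0.2450
  C_21 = −[(-0.05)(0.85) − (-0.15)(-0.20)] = 0.0725
  C_22 = (0.55)(0.85) − (-0.15)(-0.25) = 0.4300
  C_23 = −[(0.55)(-0.20) − (-0.05)(-0.25)] = 0.1225
  C_31 = (-0.05)(-0.45) − (-0.15)(0.90) = 0.1575
  C_32 = −[(0.55)(-0.45) − (-0.15)(-0.10)] = 0.2625
  C_33 = (0.55)(0.90) − (-0.05)(-0.10) = 0.4900
det(I−A) = Σ_j (I−A)_1j·C_1j = (0.55)(0.6750) + (-0.05)(0.1975) + (-0.15)(0.2450) = 0.324625
adj(I−A) = Cᵀ =
  [ 0.6750   0.0725   0.1575]
  [ 0.1975   0.4300   0.2625]
  [ 0.2450   0.1225   0.4900]
(I − A)⁻¹ = adj(I−A) / det(I−A) ≈
  [   2.0793     0.2233     0.4852]
  [   0.6084     1.3246     0.8086]
  [   0.7547     0.3774     1.5094]
The output multiplier for sector j is the column-j sum of the Leontief inverse (I − A)⁻¹ = adj(I−A) / det(I−A).
Column C of adj(I−A): (0.6750, 0.1975, 0.2450); det(I−A) = 0.324625.
m_C = (0.6750 + 0.1975 + 0.2450) / 0.324625 = 1.1175 / 0.324625 ≈ 3.442.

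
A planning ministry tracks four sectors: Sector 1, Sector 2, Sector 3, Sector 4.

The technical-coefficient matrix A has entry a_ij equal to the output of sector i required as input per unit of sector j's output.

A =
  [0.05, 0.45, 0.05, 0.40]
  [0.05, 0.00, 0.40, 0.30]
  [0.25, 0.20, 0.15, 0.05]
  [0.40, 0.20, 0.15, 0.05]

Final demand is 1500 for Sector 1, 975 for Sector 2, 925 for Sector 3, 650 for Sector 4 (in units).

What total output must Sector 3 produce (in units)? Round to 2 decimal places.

x_3 = 4080.61

I − A =
  [   0.95    -0.45    -0.05    -0.40]
  [  -0.05     1.00    -0.40    -0.30]
  [  -0.25    -0.20     0.85    -0.05]
  [  -0.40    -0.20    -0.15     0.95]
Compute the cofactors C_ij = (−1)^(i+j)·(3×3 minor ij) of I−A; the adjugate is their transpose:
adj(I−A) = Cᵀ =
  [ 0.660000   0.450000   0.327750   0.437250]
  [ 0.256250   0.596125   0.351125   0.314625]
  [ 0.276500   0.293875   0.606125   0.241125]
  [ 0.375500   0.361375   0.307625   0.654375]
det(I−A) = Σ_j (I−A)_1j·C_1j = (0.95)(0.660000) + (-0.45)(0.256250) + (-0.05)(0.276500) + (-0.40)(0.375500) = 0.3476625
(I − A)⁻¹ = adj(I−A) / det(I−A) ≈
  [   1.8984     1.2944     0.9427     1.2577]
  [   0.7371     1.7147     1.0100     0.9050]
  [   0.7953     0.8453     1.7434     0.6936]
  [   1.0801     1.0394     0.8848     1.8822]
x = (I − A)⁻¹ d = adj(I−A)·d / det(I−A), with det(I−A) = 0.3476625:
  x_1 = (0.660000·1500 + 0.450000·975 + 0.327750·925 + 0.437250·650) / 0.3476625 = 2016.13125 / 0.3476625 ≈ 5799.10
  x_2 = (0.256250·1500 + 0.596125·975 + 0.351125·925 + 0.314625·650) / 0.3476625 = 1494.89375 / 0.3476625 ≈ 4299.84
  x_3 = (0.276500·1500 + 0.293875·975 + 0.606125·925 + 0.241125·650) / 0.3476625 = 1418.675 / 0.3476625 ≈ 4080.61
  x_4 = (0.375500·1500 + 0.361375·975 + 0.307625·925 + 0.654375·650) / 0.3476625 = 1625.4875 / 0.3476625 ≈ 4675.48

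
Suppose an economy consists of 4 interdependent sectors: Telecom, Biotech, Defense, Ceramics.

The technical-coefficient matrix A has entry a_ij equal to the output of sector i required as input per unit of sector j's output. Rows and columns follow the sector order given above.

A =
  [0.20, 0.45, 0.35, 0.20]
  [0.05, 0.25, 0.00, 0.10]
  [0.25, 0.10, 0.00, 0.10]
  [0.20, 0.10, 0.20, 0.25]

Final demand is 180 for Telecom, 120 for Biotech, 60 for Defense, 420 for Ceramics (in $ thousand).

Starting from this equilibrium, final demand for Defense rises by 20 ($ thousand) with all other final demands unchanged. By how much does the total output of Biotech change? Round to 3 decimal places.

I − A =
  [   0.80    -0.45    -0.35    -0.20]
  [  -0.05     0.75     0.00    -0.10]
  [  -0.25    -0.10     1.00    -0.10]
  [  -0.20    -0.10    -0.20     0.75]
Compute the cofactors C_ij = (−1)^(i+j)·(3×3 minor ij) of I−A; the adjugate is their transpose:
adj(I−A) = Cᵀ =
  [ 0.535500   0.382250   0.232375   0.224750]
  [ 0.061500   0.461375   0.038125   0.083000]
  [ 0.159375   0.162375   0.385125   0.115500]
  [ 0.193500   0.206750   0.169750   0.510125]
det(I−A) = Σ_j (I−A)_1j·C_1j = (0.80)(0.535500) + (-0.45)(0.061500) + (-0.35)(0.159375) + (-0.20)(0.193500) = 0.30624375
(I − A)⁻¹ = adj(I−A) / det(I−A) ≈
  [   1.7486     1.2482     0.7588     0.7339]
  [   0.2008     1.5066     0.1245     0.2710]
  [   0.5204     0.5302     1.2576     0.3772]
  [   0.6318     0.6751     0.5543     1.6657]
Δx = (I − A)⁻¹ Δd with Δd having +20 in the Defense component and 0 elsewhere.
So Δx_2 = L_23 · (+20), where L_23 = adj(I−A)_23 / det(I−A) = 0.038125 / 0.30624375.
Δx_2 = 0.038125 × (+20) / 0.30624375 = 0.7625 / 0.30624375 ≈ 2.490.

Δx_2 = 2.490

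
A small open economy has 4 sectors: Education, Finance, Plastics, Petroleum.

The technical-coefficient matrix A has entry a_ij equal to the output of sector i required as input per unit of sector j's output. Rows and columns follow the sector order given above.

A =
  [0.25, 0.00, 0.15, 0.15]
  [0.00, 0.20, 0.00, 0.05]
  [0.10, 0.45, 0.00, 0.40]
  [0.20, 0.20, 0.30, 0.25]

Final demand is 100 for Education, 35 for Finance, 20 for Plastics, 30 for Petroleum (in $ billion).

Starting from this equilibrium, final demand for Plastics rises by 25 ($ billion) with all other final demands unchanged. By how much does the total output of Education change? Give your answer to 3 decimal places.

Δx_1 = 9.766

I − A =
  [   0.75     0.00    -0.15    -0.15]
  [   0.00     0.80     0.00    -0.05]
  [  -0.10    -0.45     1.00    -0.40]
  [  -0.20    -0.20    -0.30     0.75]
Compute the cofactors C_ij = (−1)^(i+j)·(3×3 minor ij) of I−A; the adjugate is their transpose:
adj(I−A) = Cᵀ =
  [ 0.487250   0.112875   0.124500   0.171375]
  [ 0.011500   0.414750   0.012750   0.036750]
  [ 0.127500   0.302625   0.418500   0.268875]
  [ 0.184000   0.261750   0.204000   0.588000]
det(I−A) = Σ_j (I−A)_1j·C_1j = (0.75)(0.487250) + (0.00)(0.011500) + (-0.15)(0.127500) + (-0.15)(0.184000) = 0.3187125
(I − A)⁻¹ = adj(I−A) / det(I−A) ≈
  [   1.5288     0.3542     0.3906     0.5377]
  [   0.0361     1.3013     0.0400     0.1153]
  [   0.4000     0.9495     1.3131     0.8436]
  [   0.5773     0.8213     0.6401     1.8449]
Δx = (I − A)⁻¹ Δd with Δd having +25 in the Plastics component and 0 elsewhere.
So Δx_1 = L_13 · (+25), where L_13 = adj(I−A)_13 / det(I−A) = 0.124500 / 0.3187125.
Δx_1 = 0.124500 × (+25) / 0.3187125 = 3.1125 / 0.3187125 ≈ 9.766.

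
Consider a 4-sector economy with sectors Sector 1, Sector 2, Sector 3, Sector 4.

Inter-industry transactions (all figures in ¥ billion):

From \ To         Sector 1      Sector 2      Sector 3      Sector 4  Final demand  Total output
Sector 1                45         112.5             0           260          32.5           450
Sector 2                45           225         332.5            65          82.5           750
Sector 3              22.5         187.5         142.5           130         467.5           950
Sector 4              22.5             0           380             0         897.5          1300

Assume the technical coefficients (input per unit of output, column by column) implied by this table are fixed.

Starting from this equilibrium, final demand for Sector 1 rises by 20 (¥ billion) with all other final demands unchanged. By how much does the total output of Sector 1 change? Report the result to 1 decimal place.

Δx_1 = 23.6

Technical coefficients a_ij = z_ij / X_j:
  a_11 = 45/450 = 0.10, a_21 = 45/450 = 0.10, a_31 = 22.5/450 = 0.05, a_41 = 22.5/450 = 0.05
  a_12 = 112.5/750 = 0.15, a_22 = 225/750 = 0.30, a_32 = 187.5/750 = 0.25, a_42 = 0/750 = 0.00
  a_13 = 0/950 = 0.00, a_23 = 332.5/950 = 0.35, a_33 = 142.5/950 = 0.15, a_43 = 380/950 = 0.40
  a_14 = 260/1300 = 0.20, a_24 = 65/1300 = 0.05, a_34 = 130/1300 = 0.10, a_44 = 0/1300 = 0.00
I − A =
  [   0.90    -0.15     0.00    -0.20]
  [  -0.10     0.70    -0.35    -0.05]
  [  -0.05    -0.25     0.85    -0.10]
  [  -0.05     0.00    -0.40     1.00]
Compute the cofactors C_ij = (−1)^(i+j)·(3×3 minor ij) of I−A; the adjugate is their transpose:
adj(I−A) = Cᵀ =
  [ 0.474500   0.141500   0.111500   0.113125]
  [ 0.103375   0.716500   0.337500   0.090250]
  [ 0.064125   0.230750   0.607625   0.085125]
  [ 0.049375   0.099375   0.248625   0.441375]
det(I−A) = Σ_j (I−A)_1j·C_1j = (0.90)(0.474500) + (-0.15)(0.103375) + (0.00)(0.064125) + (-0.20)(0.049375) = 0.40166875
(I − A)⁻¹ = adj(I−A) / det(I−A) ≈
  [   1.1813     0.3523     0.2776     0.2816]
  [   0.2574     1.7838     0.8402     0.2247]
  [   0.1596     0.5745     1.5128     0.2119]
  [   0.1229     0.2474     0.6190     1.0989]
Δx = (I − A)⁻¹ Δd with Δd having +20 in the Sector 1 component and 0 elsewhere.
So Δx_1 = L_11 · (+20), where L_11 = adj(I−A)_11 / det(I−A) = 0.474500 / 0.40166875.
Δx_1 = 0.474500 × (+20) / 0.40166875 = 9.49 / 0.40166875 ≈ 23.6.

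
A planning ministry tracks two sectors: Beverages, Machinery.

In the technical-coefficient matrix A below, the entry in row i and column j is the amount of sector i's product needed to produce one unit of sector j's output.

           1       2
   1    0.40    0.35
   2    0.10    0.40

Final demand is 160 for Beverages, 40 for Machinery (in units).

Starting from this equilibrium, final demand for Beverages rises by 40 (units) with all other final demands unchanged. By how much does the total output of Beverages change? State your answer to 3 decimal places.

I − A =
  [   0.60    -0.35]
  [  -0.10     0.60]
det(I−A) = (0.60)(0.60) − (-0.35)(-0.10) = 0.3250
adj(I−A) = [[0.60, 0.35], [0.10, 0.60]]
(I − A)⁻¹ = adj(I−A) / det(I−A) ≈
  [   1.8462     1.0769]
  [   0.3077     1.8462]
Δx = (I − A)⁻¹ Δd with Δd having +40 in the Beverages component and 0 elsewhere.
So Δx_1 = L_11 · (+40), where L_11 = adj(I−A)_11 / det(I−A) = 0.60 / 0.3250.
Δx_1 = 0.60 × (+40) / 0.3250 = 24.00 / 0.3250 ≈ 73.846.

Δx_1 = 73.846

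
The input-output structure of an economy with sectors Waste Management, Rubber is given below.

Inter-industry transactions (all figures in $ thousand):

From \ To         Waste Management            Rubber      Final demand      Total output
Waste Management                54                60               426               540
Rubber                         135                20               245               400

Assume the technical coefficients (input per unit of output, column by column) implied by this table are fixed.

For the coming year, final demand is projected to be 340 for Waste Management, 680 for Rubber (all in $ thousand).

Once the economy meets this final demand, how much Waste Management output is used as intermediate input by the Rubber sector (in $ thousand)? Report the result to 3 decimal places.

Technical coefficients a_ij = z_ij / X_j:
  a_11 = 54/540 = 0.10, a_21 = 135/540 = 0.25
  a_12 = 60/400 = 0.15, a_22 = 20/400 = 0.05
I − A =
  [   0.90    -0.15]
  [  -0.25     0.95]
det(I−A) = (0.90)(0.95) − (-0.15)(-0.25) = 0.8175
adj(I−A) = [[0.95, 0.15], [0.25, 0.90]]
(I − A)⁻¹ = adj(I−A) / det(I−A) ≈
  [   1.1621     0.1835]
  [   0.3058     1.1009]
First solve x = (I − A)⁻¹ d = adj(I−A)·d / det(I−A); in particular x_2 = (0.25·340 + 0.90·680) / 0.8175 = 697.00 / 0.8175 ≈ 852.59939.
Intermediate flow from 1 to 2: z_12 = a_12 · x_2 = 0.15 × 697.00 / 0.8175 = 104.55 / 0.8175 ≈ 127.890.

z_12 = 127.890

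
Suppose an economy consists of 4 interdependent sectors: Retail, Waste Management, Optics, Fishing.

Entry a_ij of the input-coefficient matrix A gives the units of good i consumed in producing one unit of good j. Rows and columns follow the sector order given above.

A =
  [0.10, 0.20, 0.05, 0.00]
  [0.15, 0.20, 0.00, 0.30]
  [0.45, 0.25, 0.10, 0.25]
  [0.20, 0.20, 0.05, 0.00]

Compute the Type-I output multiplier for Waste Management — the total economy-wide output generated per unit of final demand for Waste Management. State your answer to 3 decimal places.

I − A =
  [   0.90    -0.20    -0.05     0.00]
  [  -0.15     0.80     0.00    -0.30]
  [  -0.45    -0.25     0.90    -0.25]
  [  -0.20    -0.20    -0.05     1.00]
Compute the cofactors C_ij = (−1)^(i+j)·(3×3 minor ij) of I−A; the adjugate is their transpose:
adj(I−A) = Cᵀ =
  [ 0.652250   0.192500   0.040000   0.067750]
  [ 0.193875   0.773750   0.024000   0.238125]
  [ 0.433000   0.370000   0.624000   0.267000]
  [ 0.190875   0.211750   0.044000   0.601125]
det(I−A) = Σ_j (I−A)_1j·C_1j = (0.90)(0.652250) + (-0.20)(0.193875) + (-0.05)(0.433000) + (0.00)(0.190875) = 0.5266
(I − A)⁻¹ = adj(I−A) / det(I−A) ≈
  [   1.2386     0.3656     0.0760     0.1287]
  [   0.3682     1.4693     0.0456     0.4522]
  [   0.8223     0.7026     1.1850     0.5070]
  [   0.3625     0.4021     0.0836     1.1415]
The output multiplier for sector j is the column-j sum of the Leontief inverse (I − A)⁻¹ = adj(I−A) / det(I−A).
Column W of adj(I−A): (0.192500, 0.773750, 0.370000, 0.211750); det(I−A) = 0.5266.
m_W = (0.192500 + 0.773750 + 0.370000 + 0.211750) / 0.5266 = 1.548 / 0.5266 ≈ 2.940.

m_W = 2.940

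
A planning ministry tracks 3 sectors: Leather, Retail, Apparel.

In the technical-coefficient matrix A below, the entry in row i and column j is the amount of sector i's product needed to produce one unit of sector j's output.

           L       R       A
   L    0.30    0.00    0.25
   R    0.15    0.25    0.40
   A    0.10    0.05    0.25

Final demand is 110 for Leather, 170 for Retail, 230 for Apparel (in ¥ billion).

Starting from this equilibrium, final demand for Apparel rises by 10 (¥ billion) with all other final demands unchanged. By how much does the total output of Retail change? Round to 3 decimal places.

Δx_R = 8.841

I − A =
  [   0.70     0.00    -0.25]
  [  -0.15     0.75    -0.40]
  [  -0.10    -0.05     0.75]
Cofactors of I−A, C_ij = (−1)^(i+j)·(minor ij) (rows/columns in the sector order above):
  C_11 = (0.75)(0.75) − (-0.40)(-0.05) = 0.5425
  C_12 = −[(-0.15)(0.75) − (-0.40)(-0.10)] = 0.1525
  C_13 = (-0.15)(-0.05) − (0.75)(-0.10) = 0.0825
  C_21 = −[(0.00)(0.75) − (-0.25)(-0.05)] = 0.0125
  C_22 = (0.70)(0.75) − (-0.25)(-0.10) = 0.5000
  C_23 = −[(0.70)(-0.05) − (0.00)(-0.10)] = 0.0350
  C_31 = (0.00)(-0.40) − (-0.25)(0.75) = 0.1875
  C_32 = −[(0.70)(-0.40) − (-0.25)(-0.15)] = 0.3175
  C_33 = (0.70)(0.75) − (0.00)(-0.15) = 0.5250
det(I−A) = Σ_j (I−A)_1j·C_1j = (0.70)(0.5425) + (0.00)(0.1525) + (-0.25)(0.0825) = 0.359125
adj(I−A) = Cᵀ =
  [ 0.5425   0.0125   0.1875]
  [ 0.1525   0.5000   0.3175]
  [ 0.0825   0.0350   0.5250]
(I − A)⁻¹ = adj(I−A) / det(I−A) ≈
  [   1.5106     0.0348     0.5221]
  [   0.4246     1.3923     0.8841]
  [   0.2297     0.0975     1.4619]
Δx = (I − A)⁻¹ Δd with Δd having +10 in the Apparel component and 0 elsewhere.
So Δx_R = L_RA · (+10), where L_RA = adj(I−A)_RA / det(I−A) = 0.3175 / 0.359125.
Δx_R = 0.3175 × (+10) / 0.359125 = 3.175 / 0.359125 ≈ 8.841.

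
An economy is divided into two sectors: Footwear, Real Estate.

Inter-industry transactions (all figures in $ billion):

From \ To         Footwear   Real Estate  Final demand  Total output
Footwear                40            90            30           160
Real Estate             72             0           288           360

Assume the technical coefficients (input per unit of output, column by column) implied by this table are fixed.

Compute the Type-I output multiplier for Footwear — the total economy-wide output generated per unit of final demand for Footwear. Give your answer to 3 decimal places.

Technical coefficients a_ij = z_ij / X_j:
  a_11 = 40/160 = 0.25, a_21 = 72/160 = 0.45
  a_12 = 90/360 = 0.25, a_22 = 0/360 = 0.00
I − A =
  [   0.75    -0.25]
  [  -0.45     1.00]
det(I−A) = (0.75)(1.00) − (-0.25)(-0.45) = 0.6375
adj(I−A) = [[1.00, 0.25], [0.45, 0.75]]
(I − A)⁻¹ = adj(I−A) / det(I−A) ≈
  [   1.5686     0.3922]
  [   0.7059     1.1765]
The output multiplier for sector j is the column-j sum of the Leontief inverse (I − A)⁻¹ = adj(I−A) / det(I−A).
Column 1 of adj(I−A): (1.00, 0.45); det(I−A) = 0.6375.
m_1 = (1.00 + 0.45) / 0.6375 = 1.45 / 0.6375 ≈ 2.275.

m_1 = 2.275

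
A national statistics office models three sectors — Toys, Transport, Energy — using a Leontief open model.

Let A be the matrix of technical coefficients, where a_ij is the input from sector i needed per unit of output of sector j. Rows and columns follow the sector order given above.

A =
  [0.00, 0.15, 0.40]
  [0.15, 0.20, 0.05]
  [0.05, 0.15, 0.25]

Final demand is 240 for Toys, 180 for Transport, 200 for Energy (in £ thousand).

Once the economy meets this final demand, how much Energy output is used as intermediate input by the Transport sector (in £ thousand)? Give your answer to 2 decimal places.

z_32 = 49.34

I − A =
  [   1.00    -0.15    -0.40]
  [  -0.15     0.80    -0.05]
  [  -0.05    -0.15     0.75]
Cofactors of I−A, C_ij = (−1)^(i+j)·(minor ij) (rows/columns in the sector order above):
  C_11 = (0.80)(0.75) − (-0.05)(-0.15) = 0.5925
  C_12 = −[(-0.15)(0.75) − (-0.05)(-0.05)] = 0.1150
  C_13 = (-0.15)(-0.15) − (0.80)(-0.05) = 0.0625
  C_21 = −[(-0.15)(0.75) − (-0.40)(-0.15)] = 0.1725
  C_22 = (1.00)(0.75) − (-0.40)(-0.05) = 0.7300
  C_23 = −[(1.00)(-0.15) − (-0.15)(-0.05)] = 0.1575
  C_31 = (-0.15)(-0.05) − (-0.40)(0.80) = 0.3275
  C_32 = −[(1.00)(-0.05) − (-0.40)(-0.15)] = 0.1100
  C_33 = (1.00)(0.80) − (-0.15)(-0.15) = 0.7775
det(I−A) = Σ_j (I−A)_1j·C_1j = (1.00)(0.5925) + (-0.15)(0.1150) + (-0.40)(0.0625) = 0.55025
adj(I−A) = Cᵀ =
  [ 0.5925   0.1725   0.3275]
  [ 0.1150   0.7300   0.1100]
  [ 0.0625   0.1575   0.7775]
(I − A)⁻¹ = adj(I−A) / det(I−A) ≈
  [   1.0768     0.3135     0.5952]
  [   0.2090     1.3267     0.1999]
  [   0.1136     0.2862     1.4130]
First solve x = (I − A)⁻¹ d = adj(I−A)·d / det(I−A); in particular x_2 = (0.1150·240 + 0.7300·180 + 0.1100·200) / 0.55025 = 181.00 / 0.55025 ≈ 328.9414.
Intermediate flow from 3 to 2: z_32 = a_32 · x_2 = 0.15 × 181.00 / 0.55025 = 27.15 / 0.55025 ≈ 49.34.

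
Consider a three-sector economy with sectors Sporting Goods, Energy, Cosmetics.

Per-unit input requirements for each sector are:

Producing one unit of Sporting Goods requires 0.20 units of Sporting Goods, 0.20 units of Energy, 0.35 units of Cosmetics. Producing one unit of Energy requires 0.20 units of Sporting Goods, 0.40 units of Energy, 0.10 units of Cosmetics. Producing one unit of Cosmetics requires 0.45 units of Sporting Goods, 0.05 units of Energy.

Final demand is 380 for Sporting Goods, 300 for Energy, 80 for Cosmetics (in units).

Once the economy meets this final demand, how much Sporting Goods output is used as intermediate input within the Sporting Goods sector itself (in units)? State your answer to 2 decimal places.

z_SS = 195.74

I − A =
  [   0.80    -0.20    -0.45]
  [  -0.20     0.60    -0.05]
  [  -0.35    -0.10     1.00]
Cofactors of I−A, C_ij = (−1)^(i+j)·(minor ij) (rows/columns in the sector order above):
  C_11 = (0.60)(1.00) − (-0.05)(-0.10) = 0.5950
  C_12 = −[(-0.20)(1.00) − (-0.05)(-0.35)] = 0.2175
  C_13 = (-0.20)(-0.10) − (0.60)(-0.35) = 0.2300
  C_21 = −[(-0.20)(1.00) − (-0.45)(-0.10)] = 0.2450
  C_22 = (0.80)(1.00) − (-0.45)(-0.35) = 0.6425
  C_23 = −[(0.80)(-0.10) − (-0.20)(-0.35)] = 0.1500
  C_31 = (-0.20)(-0.05) − (-0.45)(0.60) = 0.2800
  C_32 = −[(0.80)(-0.05) − (-0.45)(-0.20)] = 0.1300
  C_33 = (0.80)(0.60) − (-0.20)(-0.20) = 0.4400
det(I−A) = Σ_j (I−A)_1j·C_1j = (0.80)(0.5950) + (-0.20)(0.2175) + (-0.45)(0.2300) = 0.3290
adj(I−A) = Cᵀ =
  [ 0.5950   0.2450   0.2800]
  [ 0.2175   0.6425   0.1300]
  [ 0.2300   0.1500   0.4400]
(I − A)⁻¹ = adj(I−A) / det(I−A) ≈
  [   1.8085     0.7447     0.8511]
  [   0.6611     1.9529     0.3951]
  [   0.6991     0.4559     1.3374]
First solve x = (I − A)⁻¹ d = adj(I−A)·d / det(I−A); in particular x_S = (0.5950·380 + 0.2450·300 + 0.2800·80) / 0.3290 = 322.00 / 0.3290 ≈ 978.7234.
Intermediate flow from S to S: z_SS = a_SS · x_S = 0.20 × 322.00 / 0.3290 = 64.40 / 0.3290 ≈ 195.74.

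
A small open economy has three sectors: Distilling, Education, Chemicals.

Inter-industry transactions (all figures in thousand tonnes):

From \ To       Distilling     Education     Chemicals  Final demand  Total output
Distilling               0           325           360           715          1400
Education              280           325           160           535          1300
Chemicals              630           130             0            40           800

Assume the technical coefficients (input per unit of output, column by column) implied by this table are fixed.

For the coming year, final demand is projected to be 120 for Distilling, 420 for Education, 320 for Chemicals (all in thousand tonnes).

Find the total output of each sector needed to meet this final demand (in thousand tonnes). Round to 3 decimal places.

Technical coefficients a_ij = z_ij / X_j:
  a_11 = 0/1400 = 0.00, a_21 = 280/1400 = 0.20, a_31 = 630/1400 = 0.45
  a_12 = 325/1300 = 0.25, a_22 = 325/1300 = 0.25, a_32 = 130/1300 = 0.10
  a_13 = 360/800 = 0.45, a_23 = 160/800 = 0.20, a_33 = 0/800 = 0.00
I − A =
  [   1.00    -0.25    -0.45]
  [  -0.20     0.75    -0.20]
  [  -0.45    -0.10     1.00]
Cofactors of I−A, C_ij = (−1)^(i+j)·(minor ij) (rows/columns in the sector order above):
  C_11 = (0.75)(1.00) − (-0.20)(-0.10) = 0.7300
  C_12 = −[(-0.20)(1.00) − (-0.20)(-0.45)] = 0.2900
  C_13 = (-0.20)(-0.10) − (0.75)(-0.45) = 0.3575
  C_21 = −[(-0.25)(1.00) − (-0.45)(-0.10)] = 0.2950
  C_22 = (1.00)(1.00) − (-0.45)(-0.45) = 0.7975
  C_23 = −[(1.00)(-0.10) − (-0.25)(-0.45)] = 0.2125
  C_31 = (-0.25)(-0.20) − (-0.45)(0.75) = 0.3875
  C_32 = −[(1.00)(-0.20) − (-0.45)(-0.20)] = 0.2900
  C_33 = (1.00)(0.75) − (-0.25)(-0.20) = 0.7000
det(I−A) = Σ_j (I−A)_1j·C_1j = (1.00)(0.7300) + (-0.25)(0.2900) + (-0.45)(0.3575) = 0.496625
adj(I−A) = Cᵀ =
  [ 0.7300   0.2950   0.3875]
  [ 0.2900   0.7975   0.2900]
  [ 0.3575   0.2125   0.7000]
(I − A)⁻¹ = adj(I−A) / det(I−A) ≈
  [   1.4699     0.5940     0.7803]
  [   0.5839     1.6058     0.5839]
  [   0.7199     0.4279     1.4095]
x = (I − A)⁻¹ d = adj(I−A)·d / det(I−A), with det(I−A) = 0.496625:
  x_1 = (0.7300·120 + 0.2950·420 + 0.3875·320) / 0.496625 = 335.50 / 0.496625 ≈ 675.560
  x_2 = (0.2900·120 + 0.7975·420 + 0.2900·320) / 0.496625 = 462.55 / 0.496625 ≈ 931.387
  x_3 = (0.3575·120 + 0.2125·420 + 0.7000·320) / 0.496625 = 356.15 / 0.496625 ≈ 717.141

x_1 = 675.560, x_2 = 931.387, x_3 = 717.141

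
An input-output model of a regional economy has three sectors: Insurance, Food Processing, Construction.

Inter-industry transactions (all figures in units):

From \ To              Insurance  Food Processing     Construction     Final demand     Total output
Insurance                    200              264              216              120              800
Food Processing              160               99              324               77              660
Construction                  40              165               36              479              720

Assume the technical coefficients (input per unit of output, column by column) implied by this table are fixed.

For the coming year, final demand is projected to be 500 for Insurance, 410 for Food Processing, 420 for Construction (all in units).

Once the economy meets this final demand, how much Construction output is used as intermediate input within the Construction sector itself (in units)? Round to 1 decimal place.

z_33 = 44.7

Technical coefficients a_ij = z_ij / X_j:
  a_11 = 200/800 = 0.25, a_21 = 160/800 = 0.20, a_31 = 40/800 = 0.05
  a_12 = 264/660 = 0.40, a_22 = 99/660 = 0.15, a_32 = 165/660 = 0.25
  a_13 = 216/720 = 0.30, a_23 = 324/720 = 0.45, a_33 = 36/720 = 0.05
I − A =
  [   0.75    -0.40    -0.30]
  [  -0.20     0.85    -0.45]
  [  -0.05    -0.25     0.95]
Cofactors of I−A, C_ij = (−1)^(i+j)·(minor ij) (rows/columns in the sector order above):
  C_11 = (0.85)(0.95) − (-0.45)(-0.25) = 0.6950
  C_12 = −[(-0.20)(0.95) − (-0.45)(-0.05)] = 0.2125
  C_13 = (-0.20)(-0.25) − (0.85)(-0.05) = 0.0925
  C_21 = −[(-0.40)(0.95) − (-0.30)(-0.25)] = 0.4550
  C_22 = (0.75)(0.95) − (-0.30)(-0.05) = 0.6975
  C_23 = −[(0.75)(-0.25) − (-0.40)(-0.05)] = 0.2075
  C_31 = (-0.40)(-0.45) − (-0.30)(0.85) = 0.4350
  C_32 = −[(0.75)(-0.45) − (-0.30)(-0.20)] = 0.3975
  C_33 = (0.75)(0.85) − (-0.40)(-0.20) = 0.5575
det(I−A) = Σ_j (I−A)_1j·C_1j = (0.75)(0.6950) + (-0.40)(0.2125) + (-0.30)(0.0925) = 0.4085
adj(I−A) = Cᵀ =
  [ 0.6950   0.4550   0.4350]
  [ 0.2125   0.6975   0.3975]
  [ 0.0925   0.2075   0.5575]
(I − A)⁻¹ = adj(I−A) / det(I−A) ≈
  [   1.7013     1.1138     1.0649]
  [   0.5202     1.7075     0.9731]
  [   0.2264     0.5080     1.3647]
First solve x = (I − A)⁻¹ d = adj(I−A)·d / det(I−A); in particular x_3 = (0.0925·500 + 0.2075·410 + 0.5575·420) / 0.4085 = 365.475 / 0.4085 ≈ 894.676.
Intermediate flow from 3 to 3: z_33 = a_33 · x_3 = 0.05 × 365.475 / 0.4085 = 18.27375 / 0.4085 ≈ 44.7.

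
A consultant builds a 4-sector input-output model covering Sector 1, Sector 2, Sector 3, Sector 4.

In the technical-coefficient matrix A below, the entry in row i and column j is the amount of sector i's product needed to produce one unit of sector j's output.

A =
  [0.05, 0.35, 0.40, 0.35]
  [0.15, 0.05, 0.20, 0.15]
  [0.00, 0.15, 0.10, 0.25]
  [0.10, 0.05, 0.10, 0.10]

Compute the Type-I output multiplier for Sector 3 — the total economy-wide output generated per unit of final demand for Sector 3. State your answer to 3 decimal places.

I − A =
  [   0.95    -0.35    -0.40    -0.35]
  [  -0.15     0.95    -0.20    -0.15]
  [   0.00    -0.15     0.90    -0.25]
  [  -0.10    -0.05    -0.10     0.90]
Compute the cofactors C_ij = (−1)^(i+j)·(3×3 minor ij) of I−A; the adjugate is their transpose:
adj(I−A) = Cᵀ =
  [ 0.707250   0.354750   0.444000   0.457500]
  [ 0.136250   0.704250   0.243500   0.238000]
  [ 0.048125   0.143625   0.716750   0.241750]
  [ 0.091500   0.094500   0.142500   0.727500]
det(I−A) = Σ_j (I−A)_1j·C_1j = (0.95)(0.707250) + (-0.35)(0.136250) + (-0.40)(0.048125) + (-0.35)(0.091500) = 0.572925
(I − A)⁻¹ = adj(I−A) / det(I−A) ≈
  [   1.2345     0.6192     0.7750     0.7985]
  [   0.2378     1.2292     0.4250     0.4154]
  [   0.0840     0.2507     1.2510     0.4220]
  [   0.1597     0.1649     0.2487     1.2698]
The output multiplier for sector j is the column-j sum of the Leontief inverse (I − A)⁻¹ = adj(I−A) / det(I−A).
Column 3 of adj(I−A): (0.444000, 0.243500, 0.716750, 0.142500); det(I−A) = 0.572925.
m_3 = (0.444000 + 0.243500 + 0.716750 + 0.142500) / 0.572925 = 1.54675 / 0.572925 ≈ 2.700.

m_3 = 2.700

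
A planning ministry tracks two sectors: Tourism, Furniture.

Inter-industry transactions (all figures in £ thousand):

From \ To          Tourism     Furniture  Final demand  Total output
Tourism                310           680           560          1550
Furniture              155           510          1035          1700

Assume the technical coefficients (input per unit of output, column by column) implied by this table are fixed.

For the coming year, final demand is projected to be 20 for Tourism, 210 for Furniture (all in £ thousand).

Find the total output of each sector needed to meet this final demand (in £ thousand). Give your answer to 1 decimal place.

x_T = 188.5, x_F = 326.9

Technical coefficients a_ij = z_ij / X_j:
  a_TT = 310/1550 = 0.20, a_FT = 155/1550 = 0.10
  a_TF = 680/1700 = 0.40, a_FF = 510/1700 = 0.30
I − A =
  [   0.80    -0.40]
  [  -0.10     0.70]
det(I−A) = (0.80)(0.70) − (-0.40)(-0.10) = 0.5200
adj(I−A) = [[0.70, 0.40], [0.10, 0.80]]
(I − A)⁻¹ = adj(I−A) / det(I−A) ≈
  [   1.3462     0.7692]
  [   0.1923     1.5385]
x = (I − A)⁻¹ d = adj(I−A)·d / det(I−A), with det(I−A) = 0.5200:
  x_T = (0.70·20 + 0.40·210) / 0.5200 = 98.00 / 0.5200 ≈ 188.5
  x_F = (0.10·20 + 0.80·210) / 0.5200 = 170.00 / 0.5200 ≈ 326.9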